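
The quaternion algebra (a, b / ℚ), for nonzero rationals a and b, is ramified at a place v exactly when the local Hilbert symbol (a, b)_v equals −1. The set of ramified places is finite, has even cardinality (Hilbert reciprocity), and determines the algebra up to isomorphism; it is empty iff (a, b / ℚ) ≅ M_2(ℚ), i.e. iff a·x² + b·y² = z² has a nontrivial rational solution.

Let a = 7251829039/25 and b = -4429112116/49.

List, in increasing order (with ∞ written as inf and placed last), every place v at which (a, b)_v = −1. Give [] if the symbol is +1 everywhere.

[2, 13, 23, 47]

Mod squares: a ≡ 875719, b ≡ -6551941. Check v ∈ {∞, 2, 5, 7, 11, 13, 19, 23, 29, 31, 41, 47, 53}.
v=41: a=41^1·(≡5), b=41^0·(≡37) mod 41; (5|41)=+1, (37|41)=+1; (−1)^{1·0·20}·(+1)^0·(+1)^1 = +1.
v=53: a=53^1·(≡42), b=53^0·(≡15) mod 53; (42|53)=+1, (15|53)=+1; (−1)^{1·0·26}·(+1)^0·(+1)^1 = +1.
v=23: a=23^0·(≡20), b=23^1·(≡10) mod 23; (20|23)=-1, (10|23)=-1; (−1)^{0·1·11}·(-1)^1·(-1)^0 = -1.
v=47: a=47^0·(≡43), b=47^1·(≡38) mod 47; (43|47)=-1, (38|47)=-1; (−1)^{0·1·23}·(-1)^1·(-1)^0 = -1.
v=19: a=19^0·(≡5), b=19^1·(≡11) mod 19; (5|19)=+1, (11|19)=+1; (−1)^{0·1·9}·(+1)^1·(+1)^0 = +1.
v=∞: 875719 > 0 and -6551941 < 0  ⇒  (a,b)_∞ = +1.
v=31: a=31^1·(≡5), b=31^0·(≡20) mod 31; (5|31)=+1, (20|31)=+1; (−1)^{1·0·15}·(+1)^0·(+1)^1 = +1.
v=11: a=11^0·(≡5), b=11^1·(≡8) mod 11; (5|11)=+1, (8|11)=-1; (−1)^{0·1·5}·(+1)^1·(-1)^0 = +1.
v=13: a=13^3·(≡4), b=13^2·(≡8) mod 13; (4|13)=+1, (8|13)=-1; (−1)^{3·2·6}·(+1)^2·(-1)^3 = -1.
v=5: a=5^-2·(≡4), b=5^0·(≡1) mod 5; (4|5)=+1, (1|5)=+1; (−1)^{-2·0·2}·(+1)^0·(+1)^-2 = +1.
v=2: v_2(a)=0, v_2(b)=2; units ≡ 7, 3 (mod 8); ε·ε+αω+βω = 1·1+0·1+2·0 ≡ 1  ⇒  (a,b)_2 = -1.
v=29: a=29^0·(≡5), b=29^1·(≡19) mod 29; (5|29)=+1, (19|29)=-1; (−1)^{0·1·14}·(+1)^1·(-1)^0 = +1.
v=7: a=7^2·(≡3), b=7^-2·(≡5) mod 7; (3|7)=-1, (5|7)=-1; (−1)^{2·-2·3}·(-1)^-2·(-1)^2 = +1.
|Ram(875719, -6551941)| = 4, even; anisotropic at {2, 13, 23, 47}.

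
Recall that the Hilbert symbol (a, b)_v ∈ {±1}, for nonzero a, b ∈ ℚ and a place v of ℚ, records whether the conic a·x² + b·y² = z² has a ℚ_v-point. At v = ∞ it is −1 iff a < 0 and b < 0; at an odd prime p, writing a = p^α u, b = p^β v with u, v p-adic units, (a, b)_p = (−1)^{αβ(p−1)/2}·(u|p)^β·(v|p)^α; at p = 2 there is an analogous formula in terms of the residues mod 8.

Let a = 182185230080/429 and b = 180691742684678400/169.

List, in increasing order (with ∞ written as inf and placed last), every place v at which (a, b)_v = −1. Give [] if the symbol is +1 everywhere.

(a, b) ≡ (40755, 161) mod (ℚ^×)²; places V = {2, 3, 5, 7, 11, 13, 17, 19, 23, ∞}.
(a,b)_11: α=-1, u≡3; β=0, v≡8 (mod 11); (3|11)=+1, (8|11)=-1; sign (−1)^0·+1^0·-1^-1 = -1.
(a,b)_13: α=-1, u≡5; β=-2, v≡6 (mod 13); (5|13)=-1, (6|13)=-1; sign (−1)^0·-1^-2·-1^-1 = -1.
(a,b)_7: α=2, u≡1; β=3, v≡4 (mod 7); (1|7)=+1, (4|7)=+1; sign (−1)^0·+1^3·+1^2 = +1.
(a,b)_∞: sgn(40755)=+, sgn(161)=+, so +1.
(a,b)_19: α=1, u≡11; β=0, v≡4 (mod 19); (11|19)=+1, (4|19)=+1; sign (−1)^0·+1^0·+1^1 = +1.
(a,b)_23: α=2, u≡5; β=3, v≡17 (mod 23); (5|23)=-1, (17|23)=-1; sign (−1)^0·-1^3·-1^2 = -1.
(a,b)_3: α=-1, u≡1; β=4, v≡2 (mod 3); (1|3)=+1, (2|3)=-1; sign (−1)^0·+1^4·-1^-1 = -1.
(a,b)_2: α=8, β=8; u≡3, v≡1 (mod 8); ε(u)ε(v)=1·0, αω(v)=8·0, βω(u)=8·1; sum ≡ 0  ⇒  +1.
(a,b)_17: α=2, u≡7; β=4, v≡13 (mod 17); (7|17)=-1, (13|17)=+1; sign (−1)^0·-1^4·+1^2 = +1.
(a,b)_5: α=1, u≡4; β=2, v≡4 (mod 5); (4|5)=+1, (4|5)=+1; sign (−1)^0·+1^2·+1^1 = +1.
Ram(40755, 161) = {3, 11, 13, 23}; no ℚ_3-point on the conic.

[3, 11, 13, 23]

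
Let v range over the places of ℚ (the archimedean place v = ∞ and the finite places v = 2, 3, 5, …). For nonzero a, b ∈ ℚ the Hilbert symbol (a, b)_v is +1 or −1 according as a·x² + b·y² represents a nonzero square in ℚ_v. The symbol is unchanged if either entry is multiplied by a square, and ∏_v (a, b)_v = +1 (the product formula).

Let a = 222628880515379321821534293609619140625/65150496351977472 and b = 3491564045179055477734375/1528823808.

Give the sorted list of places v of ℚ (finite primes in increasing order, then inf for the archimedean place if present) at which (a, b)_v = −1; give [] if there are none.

(a, b) ≡ (113963330, 494) mod (ℚ^×)²; places V = {2, 3, 5, 7, 13, 17, 19, 29, 31, 37, 43, ∞}.
(a,b)_19: α=5, u≡6; β=3, v≡5 (mod 19); (6|19)=+1, (5|19)=+1; sign (−1)^1·+1^3·+1^5 = -1.
(a,b)_43: α=3, u≡7; β=2, v≡31 (mod 43); (7|43)=-1, (31|43)=+1; sign (−1)^0·-1^2·+1^3 = +1.
(a,b)_7: α=4, u≡3; β=2, v≡4 (mod 7); (3|7)=-1, (4|7)=+1; sign (−1)^0·-1^2·+1^4 = +1.
(a,b)_3: α=-8, u≡2; β=-6, v≡2 (mod 3); (2|3)=-1, (2|3)=-1; sign (−1)^0·-1^-6·-1^-8 = +1.
(a,b)_31: α=2, u≡25; β=2, v≡30 (mod 31); (25|31)=+1, (30|31)=-1; sign (−1)^0·+1^2·-1^2 = +1.
(a,b)_13: α=1, u≡10; β=1, v≡1 (mod 13); (10|13)=+1, (1|13)=+1; sign (−1)^0·+1^1·+1^1 = +1.
(a,b)_37: α=3, u≡10; β=2, v≡15 (mod 37); (10|37)=+1, (15|37)=-1; sign (−1)^0·+1^2·-1^3 = -1.
(a,b)_5: α=15, u≡4; β=8, v≡1 (mod 5); (4|5)=+1, (1|5)=+1; sign (−1)^0·+1^8·+1^15 = +1.
(a,b)_17: α=-2, u≡3; β=0, v≡9 (mod 17); (3|17)=-1, (9|17)=+1; sign (−1)^0·-1^0·+1^-2 = +1.
(a,b)_2: α=-35, β=-21; u≡1, v≡7 (mod 8); ε(u)ε(v)=0·1, αω(v)=-35·0, βω(u)=-21·0; sum ≡ 0  ⇒  +1.
(a,b)_29: α=3, u≡9; β=2, v≡16 (mod 29); (9|29)=+1, (16|29)=+1; sign (−1)^0·+1^2·+1^3 = +1.
(a,b)_∞: sgn(113963330)=+, sgn(494)=+, so +1.
Ram(113963330, 494) = {19, 37}; no ℚ_19-point on the conic.

[19, 37]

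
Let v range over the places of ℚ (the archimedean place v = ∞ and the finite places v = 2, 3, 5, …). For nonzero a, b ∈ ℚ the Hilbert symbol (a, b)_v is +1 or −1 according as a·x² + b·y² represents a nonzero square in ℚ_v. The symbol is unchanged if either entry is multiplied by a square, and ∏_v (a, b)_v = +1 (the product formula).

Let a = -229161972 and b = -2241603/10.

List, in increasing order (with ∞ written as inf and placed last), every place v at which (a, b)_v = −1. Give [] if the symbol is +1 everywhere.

(a, b) ≡ (-1173, -50830) mod (ℚ^×)²; places V = {2, 3, 5, 7, 13, 17, 23, ∞}.
(a,b)_23: α=1, u≡13; β=1, v≡22 (mod 23); (13|23)=+1, (22|23)=-1; sign (−1)^1·+1^1·-1^1 = +1.
(a,b)_17: α=3, u≡4; β=1, v≡1 (mod 17); (4|17)=+1, (1|17)=+1; sign (−1)^0·+1^1·+1^3 = +1.
(a,b)_7: α=0, u≡3; β=2, v≡4 (mod 7); (3|7)=-1, (4|7)=+1; sign (−1)^0·-1^2·+1^0 = +1.
(a,b)_2: α=2, β=-1; u≡3, v≡1 (mod 8); ε(u)ε(v)=1·0, αω(v)=2·0, βω(u)=-1·1; sum ≡ 1  ⇒  -1.
(a,b)_13: α=2, u≡3; β=1, v≡4 (mod 13); (3|13)=+1, (4|13)=+1; sign (−1)^0·+1^1·+1^2 = +1.
(a,b)_∞: sgn(-1173)=−, sgn(-50830)=−, so -1.
(a,b)_3: α=1, u≡2; β=2, v≡2 (mod 3); (2|3)=-1, (2|3)=-1; sign (−1)^0·-1^2·-1^1 = -1.
(a,b)_5: α=0, u≡3; β=-1, v≡1 (mod 5); (3|5)=-1, (1|5)=+1; sign (−1)^0·-1^-1·+1^0 = -1.
Ram(-1173, -50830) = {2, 3, 5, ∞}; no ℚ_2-point on the conic.

[2, 3, 5, inf]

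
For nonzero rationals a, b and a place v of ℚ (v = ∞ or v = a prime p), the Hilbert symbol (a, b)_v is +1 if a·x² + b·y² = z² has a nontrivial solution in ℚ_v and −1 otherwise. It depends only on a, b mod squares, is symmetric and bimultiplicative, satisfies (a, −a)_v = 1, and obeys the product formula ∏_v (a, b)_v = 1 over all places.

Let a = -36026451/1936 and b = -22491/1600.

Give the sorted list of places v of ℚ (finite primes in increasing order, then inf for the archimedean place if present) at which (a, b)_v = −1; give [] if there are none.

Mod squares: a ≡ -19, b ≡ -51. Check v ∈ {∞, 2, 3, 5, 7, 11, 17, 19}.
v=2: v_2(a)=-4, v_2(b)=-6; units ≡ 5, 5 (mod 8); ε·ε+αω+βω = 0·0+-4·1+-6·1 ≡ 0  ⇒  (a,b)_2 = +1.
v=19: a=19^1·(≡12), b=19^0·(≡6) mod 19; (12|19)=-1, (6|19)=+1; (−1)^{1·0·9}·(-1)^0·(+1)^1 = +1.
v=11: a=11^-2·(≡9), b=11^0·(≡3) mod 11; (9|11)=+1, (3|11)=+1; (−1)^{-2·0·5}·(+1)^0·(+1)^-2 = +1.
v=17: a=17^2·(≡16), b=17^1·(≡10) mod 17; (16|17)=+1, (10|17)=-1; (−1)^{2·1·8}·(+1)^1·(-1)^2 = +1.
v=3: a=3^8·(≡2), b=3^3·(≡1) mod 3; (2|3)=-1, (1|3)=+1; (−1)^{8·3·1}·(-1)^3·(+1)^8 = -1.
v=∞: -19 < 0 and -51 < 0  ⇒  (a,b)_∞ = -1.
v=7: a=7^0·(≡2), b=7^2·(≡6) mod 7; (2|7)=+1, (6|7)=-1; (−1)^{0·2·3}·(+1)^2·(-1)^0 = +1.
v=5: a=5^0·(≡4), b=5^-2·(≡1) mod 5; (4|5)=+1, (1|5)=+1; (−1)^{0·-2·2}·(+1)^-2·(+1)^0 = +1.
Ram(-19, -51) = {3, ∞}; no ℚ_3-point on the conic.

[3, inf]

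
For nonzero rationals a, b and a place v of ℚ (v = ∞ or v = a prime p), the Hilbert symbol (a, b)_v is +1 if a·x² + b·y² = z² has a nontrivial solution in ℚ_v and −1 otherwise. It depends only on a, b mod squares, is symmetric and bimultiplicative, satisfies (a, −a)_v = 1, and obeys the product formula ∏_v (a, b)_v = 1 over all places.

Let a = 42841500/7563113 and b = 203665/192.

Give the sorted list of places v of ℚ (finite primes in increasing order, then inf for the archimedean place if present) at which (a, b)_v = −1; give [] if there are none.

Mod squares: a ≡ 255, b ≡ 1155. Check v ∈ {∞, 2, 3, 5, 7, 11, 13, 17, 23, 29}.
v=5: a=5^3·(≡4), b=5^1·(≡4) mod 5; (4|5)=+1, (4|5)=+1; (−1)^{3·1·2}·(+1)^1·(+1)^3 = +1.
v=∞: 255 > 0 and 1155 > 0  ⇒  (a,b)_∞ = +1.
v=2: v_2(a)=2, v_2(b)=-6; units ≡ 7, 3 (mod 8); ε·ε+αω+βω = 1·1+2·1+-6·0 ≡ 1  ⇒  (a,b)_2 = -1.
v=3: a=3^1·(≡1), b=3^-1·(≡1) mod 3; (1|3)=+1, (1|3)=+1; (−1)^{1·-1·1}·(+1)^-1·(+1)^1 = -1.
v=13: a=13^4·(≡8), b=13^0·(≡2) mod 13; (8|13)=-1, (2|13)=-1; (−1)^{4·0·6}·(-1)^0·(-1)^4 = +1.
v=11: a=11^0·(≡8), b=11^1·(≡7) mod 11; (8|11)=-1, (7|11)=-1; (−1)^{0·1·5}·(-1)^1·(-1)^0 = -1.
v=17: a=17^-1·(≡13), b=17^0·(≡1) mod 17; (13|17)=+1, (1|17)=+1; (−1)^{-1·0·8}·(+1)^0·(+1)^-1 = +1.
v=23: a=23^-2·(≡13), b=23^2·(≡5) mod 23; (13|23)=+1, (5|23)=-1; (−1)^{-2·2·11}·(+1)^2·(-1)^-2 = +1.
v=7: a=7^0·(≡6), b=7^1·(≡1) mod 7; (6|7)=-1, (1|7)=+1; (−1)^{0·1·3}·(-1)^1·(+1)^0 = -1.
v=29: a=29^-2·(≡1), b=29^0·(≡16) mod 29; (1|29)=+1, (16|29)=+1; (−1)^{-2·0·14}·(+1)^0·(+1)^-2 = +1.
Ram(255, 1155) = {2, 3, 7, 11}; no ℚ_2-point on the conic.

[2, 3, 7, 11]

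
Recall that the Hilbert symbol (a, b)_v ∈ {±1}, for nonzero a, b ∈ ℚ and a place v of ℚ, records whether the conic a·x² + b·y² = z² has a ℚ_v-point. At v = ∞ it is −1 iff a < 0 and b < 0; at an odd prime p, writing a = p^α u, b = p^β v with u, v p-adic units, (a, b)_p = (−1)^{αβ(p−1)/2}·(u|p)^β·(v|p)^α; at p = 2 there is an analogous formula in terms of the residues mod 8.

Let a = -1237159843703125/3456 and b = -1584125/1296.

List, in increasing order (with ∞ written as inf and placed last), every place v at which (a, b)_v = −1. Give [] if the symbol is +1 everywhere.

Mod squares: a ≡ -2958, b ≡ -63365. Check v ∈ {∞, 2, 3, 5, 17, 19, 23, 29}.
v=17: a=17^1·(≡9), b=17^0·(≡5) mod 17; (9|17)=+1, (5|17)=-1; (−1)^{1·0·8}·(+1)^0·(-1)^1 = -1.
v=5: a=5^6·(≡3), b=5^3·(≡2) mod 5; (3|5)=-1, (2|5)=-1; (−1)^{6·3·2}·(-1)^3·(-1)^6 = -1.
v=29: a=29^3·(≡12), b=29^1·(≡2) mod 29; (12|29)=-1, (2|29)=-1; (−1)^{3·1·14}·(-1)^1·(-1)^3 = +1.
v=2: v_2(a)=-7, v_2(b)=-4; units ≡ 1, 3 (mod 8); ε·ε+αω+βω = 0·1+-7·1+-4·0 ≡ 1  ⇒  (a,b)_2 = -1.
v=∞: -2958 < 0 and -63365 < 0  ⇒  (a,b)_∞ = -1.
v=23: a=23^2·(≡2), b=23^1·(≡7) mod 23; (2|23)=+1, (7|23)=-1; (−1)^{2·1·11}·(+1)^1·(-1)^2 = +1.
v=19: a=19^2·(≡5), b=19^1·(≡4) mod 19; (5|19)=+1, (4|19)=+1; (−1)^{2·1·9}·(+1)^1·(+1)^2 = +1.
v=3: a=3^-3·(≡1), b=3^-4·(≡1) mod 3; (1|3)=+1, (1|3)=+1; (−1)^{-3·-4·1}·(+1)^-4·(+1)^-3 = +1.
|Ram(-2958, -63365)| = 4, even; anisotropic at {2, 5, 17, ∞}.

[2, 5, 17, inf]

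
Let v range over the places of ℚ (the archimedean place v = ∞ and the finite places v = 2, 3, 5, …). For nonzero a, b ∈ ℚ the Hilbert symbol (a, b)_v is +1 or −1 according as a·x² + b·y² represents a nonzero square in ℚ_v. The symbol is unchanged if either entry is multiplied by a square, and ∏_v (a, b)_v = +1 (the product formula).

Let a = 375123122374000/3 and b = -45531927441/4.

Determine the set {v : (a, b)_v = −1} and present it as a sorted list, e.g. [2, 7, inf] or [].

Mod squares: a ≡ 23205, b ≡ -561. Check v ∈ {∞, 2, 3, 5, 7, 11, 13, 17}.
v=11: a=11^4·(≡2), b=11^3·(≡3) mod 11; (2|11)=-1, (3|11)=+1; (−1)^{4·3·5}·(-1)^3·(+1)^4 = -1.
v=5: a=5^3·(≡4), b=5^0·(≡1) mod 5; (4|5)=+1, (1|5)=+1; (−1)^{3·0·2}·(+1)^0·(+1)^3 = +1.
v=7: a=7^3·(≡1), b=7^2·(≡5) mod 7; (1|7)=+1, (5|7)=-1; (−1)^{3·2·3}·(+1)^2·(-1)^3 = -1.
v=3: a=3^-1·(≡1), b=3^5·(≡2) mod 3; (1|3)=+1, (2|3)=-1; (−1)^{-1·5·1}·(+1)^5·(-1)^-1 = +1.
v=17: a=17^1·(≡6), b=17^1·(≡13) mod 17; (6|17)=-1, (13|17)=+1; (−1)^{1·1·8}·(-1)^1·(+1)^1 = -1.
v=∞: 23205 > 0 and -561 < 0  ⇒  (a,b)_∞ = +1.
v=2: v_2(a)=4, v_2(b)=-2; units ≡ 5, 7 (mod 8); ε·ε+αω+βω = 0·1+4·0+-2·1 ≡ 0  ⇒  (a,b)_2 = +1.
v=13: a=13^3·(≡12), b=13^2·(≡5) mod 13; (12|13)=+1, (5|13)=-1; (−1)^{3·2·6}·(+1)^2·(-1)^3 = -1.
Ram(23205, -561) = {7, 11, 13, 17}; no ℚ_7-point on the conic.

[7, 11, 13, 17]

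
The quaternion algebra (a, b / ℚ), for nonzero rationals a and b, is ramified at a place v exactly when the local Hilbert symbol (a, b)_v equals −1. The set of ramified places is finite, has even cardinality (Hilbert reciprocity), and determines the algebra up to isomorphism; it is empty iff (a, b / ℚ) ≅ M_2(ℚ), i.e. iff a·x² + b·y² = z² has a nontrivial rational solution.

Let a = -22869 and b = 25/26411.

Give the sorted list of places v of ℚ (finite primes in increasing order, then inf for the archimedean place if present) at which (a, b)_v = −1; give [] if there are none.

Mod squares: a ≡ -21, b ≡ 11. Check v ∈ {∞, 2, 3, 5, 7, 11}.
v=11: a=11^2·(≡9), b=11^-1·(≡1) mod 11; (9|11)=+1, (1|11)=+1; (−1)^{2·-1·5}·(+1)^-1·(+1)^2 = +1.
v=3: a=3^3·(≡2), b=3^0·(≡2) mod 3; (2|3)=-1, (2|3)=-1; (−1)^{3·0·1}·(-1)^0·(-1)^3 = -1.
v=∞: -21 < 0 and 11 > 0  ⇒  (a,b)_∞ = +1.
v=2: v_2(a)=0, v_2(b)=0; units ≡ 3, 3 (mod 8); ε·ε+αω+βω = 1·1+0·1+0·1 ≡ 1  ⇒  (a,b)_2 = -1.
v=5: a=5^0·(≡1), b=5^2·(≡1) mod 5; (1|5)=+1, (1|5)=+1; (−1)^{0·2·2}·(+1)^2·(+1)^0 = +1.
v=7: a=7^1·(≡2), b=7^-4·(≡1) mod 7; (2|7)=+1, (1|7)=+1; (−1)^{1·-4·3}·(+1)^-4·(+1)^1 = +1.
Ram(-21, 11) = {2, 3}; no ℚ_2-point on the conic.

[2, 3]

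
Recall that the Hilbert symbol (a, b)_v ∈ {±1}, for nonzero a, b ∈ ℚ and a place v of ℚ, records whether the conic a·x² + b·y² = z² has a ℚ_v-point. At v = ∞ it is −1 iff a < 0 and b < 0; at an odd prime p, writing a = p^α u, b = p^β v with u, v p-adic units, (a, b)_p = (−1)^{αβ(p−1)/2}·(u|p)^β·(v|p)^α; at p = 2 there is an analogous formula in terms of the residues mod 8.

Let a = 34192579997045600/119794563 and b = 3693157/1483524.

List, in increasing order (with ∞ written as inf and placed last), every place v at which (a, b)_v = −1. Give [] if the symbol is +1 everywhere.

(a, b) ≡ (260338, 13) mod (ℚ^×)²; places V = {2, 3, 5, 7, 13, 17, 19, 29, 31, 41, 47, ∞}.
(a,b)_13: α=5, u≡11; β=3, v≡10 (mod 13); (11|13)=-1, (10|13)=+1; sign (−1)^0·-1^3·+1^5 = -1.
(a,b)_47: α=2, u≡20; β=0, v≡20 (mod 47); (20|47)=-1, (20|47)=-1; sign (−1)^0·-1^0·-1^2 = +1.
(a,b)_41: α=2, u≡38; β=2, v≡7 (mod 41); (38|41)=-1, (7|41)=-1; sign (−1)^0·-1^2·-1^2 = +1.
(a,b)_19: α=-1, u≡2; β=0, v≡8 (mod 19); (2|19)=-1, (8|19)=-1; sign (−1)^0·-1^0·-1^-1 = -1.
(a,b)_31: α=1, u≡4; β=0, v≡23 (mod 31); (4|31)=+1, (23|31)=-1; sign (−1)^0·+1^0·-1^1 = -1.
(a,b)_17: α=-1, u≡7; β=0, v≡13 (mod 17); (7|17)=-1, (13|17)=+1; sign (−1)^0·-1^0·+1^-1 = +1.
(a,b)_29: α=-2, u≡1; β=-2, v≡16 (mod 29); (1|29)=+1, (16|29)=+1; sign (−1)^0·+1^-2·+1^-2 = +1.
(a,b)_2: α=5, β=-2; u≡1, v≡5 (mod 8); ε(u)ε(v)=0·0, αω(v)=5·1, βω(u)=-2·0; sum ≡ 1  ⇒  -1.
(a,b)_5: α=2, u≡3; β=0, v≡3 (mod 5); (3|5)=-1, (3|5)=-1; sign (−1)^0·-1^0·-1^2 = +1.
(a,b)_7: α=-2, u≡2; β=-2, v≡6 (mod 7); (2|7)=+1, (6|7)=-1; sign (−1)^0·+1^-2·-1^-2 = +1.
(a,b)_∞: sgn(260338)=+, sgn(13)=+, so +1.
(a,b)_3: α=-2, u≡1; β=-2, v≡1 (mod 3); (1|3)=+1, (1|3)=+1; sign (−1)^0·+1^-2·+1^-2 = +1.
|Ram(260338, 13)| = 4, even; anisotropic at {2, 13, 19, 31}.

[2, 13, 19, 31]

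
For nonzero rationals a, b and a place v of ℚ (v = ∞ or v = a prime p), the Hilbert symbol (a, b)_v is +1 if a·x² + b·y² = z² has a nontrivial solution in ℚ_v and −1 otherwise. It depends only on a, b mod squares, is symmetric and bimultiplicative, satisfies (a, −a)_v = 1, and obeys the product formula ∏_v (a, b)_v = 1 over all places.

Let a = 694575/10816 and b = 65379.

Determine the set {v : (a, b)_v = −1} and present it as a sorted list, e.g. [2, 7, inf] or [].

Mod squares: a ≡ 7, b ≡ 65379. Check v ∈ {∞, 2, 3, 5, 7, 13, 19, 31, 37}.
v=7: a=7^3·(≡2), b=7^0·(≡6) mod 7; (2|7)=+1, (6|7)=-1; (−1)^{3·0·3}·(+1)^0·(-1)^3 = -1.
v=5: a=5^2·(≡3), b=5^0·(≡4) mod 5; (3|5)=-1, (4|5)=+1; (−1)^{2·0·2}·(-1)^0·(+1)^2 = +1.
v=37: a=37^0·(≡4), b=37^1·(≡28) mod 37; (4|37)=+1, (28|37)=+1; (−1)^{0·1·18}·(+1)^1·(+1)^0 = +1.
v=∞: 7 > 0 and 65379 > 0  ⇒  (a,b)_∞ = +1.
v=3: a=3^4·(≡1), b=3^1·(≡1) mod 3; (1|3)=+1, (1|3)=+1; (−1)^{4·1·1}·(+1)^1·(+1)^4 = +1.
v=31: a=31^0·(≡14), b=31^1·(≡1) mod 31; (14|31)=+1, (1|31)=+1; (−1)^{0·1·15}·(+1)^1·(+1)^0 = +1.
v=19: a=19^0·(≡6), b=19^1·(≡2) mod 19; (6|19)=+1, (2|19)=-1; (−1)^{0·1·9}·(+1)^1·(-1)^0 = +1.
v=13: a=13^-2·(≡2), b=13^0·(≡2) mod 13; (2|13)=-1, (2|13)=-1; (−1)^{-2·0·6}·(-1)^0·(-1)^-2 = +1.
v=2: v_2(a)=-6, v_2(b)=0; units ≡ 7, 3 (mod 8); ε·ε+αω+βω = 1·1+-6·1+0·0 ≡ 1  ⇒  (a,b)_2 = -1.
|Ram(7, 65379)| = 2, even; anisotropic at {2, 7}.

[2, 7]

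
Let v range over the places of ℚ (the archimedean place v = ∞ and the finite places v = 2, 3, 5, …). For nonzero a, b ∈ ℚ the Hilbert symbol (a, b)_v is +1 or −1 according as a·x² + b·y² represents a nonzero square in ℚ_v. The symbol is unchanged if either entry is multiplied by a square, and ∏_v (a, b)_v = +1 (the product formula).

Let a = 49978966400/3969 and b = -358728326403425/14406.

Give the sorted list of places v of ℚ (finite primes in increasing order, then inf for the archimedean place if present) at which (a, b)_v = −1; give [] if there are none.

[3, 11]

Mod squares: a ≡ 374, b ≡ -102. Check v ∈ {∞, 2, 3, 5, 7, 11, 17}.
v=17: a=17^5·(≡14), b=17^9·(≡5) mod 17; (14|17)=-1, (5|17)=-1; (−1)^{5·9·8}·(-1)^9·(-1)^5 = +1.
v=7: a=7^-2·(≡5), b=7^-4·(≡6) mod 7; (5|7)=-1, (6|7)=-1; (−1)^{-2·-4·3}·(-1)^-4·(-1)^-2 = +1.
v=5: a=5^2·(≡4), b=5^2·(≡3) mod 5; (4|5)=+1, (3|5)=-1; (−1)^{2·2·2}·(+1)^2·(-1)^2 = +1.
v=11: a=11^1·(≡5), b=11^2·(≡7) mod 11; (5|11)=+1, (7|11)=-1; (−1)^{1·2·5}·(+1)^2·(-1)^1 = -1.
v=∞: 374 > 0 and -102 < 0  ⇒  (a,b)_∞ = +1.
v=3: a=3^-4·(≡2), b=3^-1·(≡2) mod 3; (2|3)=-1, (2|3)=-1; (−1)^{-4·-1·1}·(-1)^-1·(-1)^-4 = -1.
v=2: v_2(a)=7, v_2(b)=-1; units ≡ 3, 5 (mod 8); ε·ε+αω+βω = 1·0+7·1+-1·1 ≡ 0  ⇒  (a,b)_2 = +1.
Ram(374, -102) = {3, 11}; no ℚ_3-point on the conic.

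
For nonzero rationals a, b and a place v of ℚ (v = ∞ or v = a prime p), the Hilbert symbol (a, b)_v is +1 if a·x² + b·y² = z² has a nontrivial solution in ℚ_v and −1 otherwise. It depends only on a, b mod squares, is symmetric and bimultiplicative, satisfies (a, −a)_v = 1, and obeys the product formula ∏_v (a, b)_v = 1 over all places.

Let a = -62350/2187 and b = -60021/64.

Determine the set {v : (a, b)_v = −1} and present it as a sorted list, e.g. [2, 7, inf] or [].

(a, b) ≡ (-7482, -741) mod (ℚ^×)²; places V = {2, 3, 5, 13, 19, 29, 43, ∞}.
(a,b)_∞: sgn(-7482)=−, sgn(-741)=−, so -1.
(a,b)_2: α=1, β=-6; u≡3, v≡3 (mod 8); ε(u)ε(v)=1·1, αω(v)=1·1, βω(u)=-6·1; sum ≡ 0  ⇒  +1.
(a,b)_13: α=0, u≡8; β=1, v≡2 (mod 13); (8|13)=-1, (2|13)=-1; sign (−1)^0·-1^1·-1^0 = -1.
(a,b)_5: α=2, u≡3; β=0, v≡1 (mod 5); (3|5)=-1, (1|5)=+1; sign (−1)^0·-1^0·+1^2 = +1.
(a,b)_43: α=1, u≡41; β=0, v≡29 (mod 43); (41|43)=+1, (29|43)=-1; sign (−1)^0·+1^0·-1^1 = -1.
(a,b)_19: α=0, u≡4; β=1, v≡2 (mod 19); (4|19)=+1, (2|19)=-1; sign (−1)^0·+1^1·-1^0 = +1.
(a,b)_3: α=-7, u≡2; β=5, v≡2 (mod 3); (2|3)=-1, (2|3)=-1; sign (−1)^1·-1^5·-1^-7 = -1.
(a,b)_29: α=1, u≡19; β=0, v≡16 (mod 29); (19|29)=-1, (16|29)=+1; sign (−1)^0·-1^0·+1^1 = +1.
(-7482, -741 / ℚ) ramifies at {3, 13, 43, ∞}: a division algebra.

[3, 13, 43, inf]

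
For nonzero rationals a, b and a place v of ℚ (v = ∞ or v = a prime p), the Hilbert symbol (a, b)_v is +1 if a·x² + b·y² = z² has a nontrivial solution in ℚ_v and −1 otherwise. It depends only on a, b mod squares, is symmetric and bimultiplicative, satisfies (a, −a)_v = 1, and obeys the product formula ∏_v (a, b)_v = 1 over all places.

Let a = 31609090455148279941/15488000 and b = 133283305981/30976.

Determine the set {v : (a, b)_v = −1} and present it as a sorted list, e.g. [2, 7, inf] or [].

(a, b) ≡ (17015745, 40549) mod (ℚ^×)²; places V = {2, 3, 5, 7, 11, 23, 31, 37, 41, 43, ∞}.
(a,b)_7: α=4, u≡6; β=4, v≡6 (mod 7); (6|7)=-1, (6|7)=-1; sign (−1)^0·-1^4·-1^4 = +1.
(a,b)_11: α=-2, u≡8; β=-2, v≡4 (mod 11); (8|11)=-1, (4|11)=+1; sign (−1)^0·-1^-2·+1^-2 = +1.
(a,b)_31: α=1, u≡19; β=0, v≡10 (mod 31); (19|31)=+1, (10|31)=+1; sign (−1)^0·+1^0·+1^1 = +1.
(a,b)_43: α=1, u≡29; β=1, v≡15 (mod 43); (29|43)=-1, (15|43)=+1; sign (−1)^1·-1^1·+1^1 = +1.
(a,b)_3: α=1, u≡1; β=0, v≡1 (mod 3); (1|3)=+1, (1|3)=+1; sign (−1)^0·+1^0·+1^1 = +1.
(a,b)_37: α=3, u≡4; β=2, v≡7 (mod 37); (4|37)=+1, (7|37)=+1; sign (−1)^0·+1^2·+1^3 = +1.
(a,b)_∞: sgn(17015745)=+, sgn(40549)=+, so +1.
(a,b)_23: α=1, u≡7; β=1, v≡21 (mod 23); (7|23)=-1, (21|23)=-1; sign (−1)^1·-1^1·-1^1 = -1.
(a,b)_5: α=-3, u≡4; β=0, v≡1 (mod 5); (4|5)=+1, (1|5)=+1; sign (−1)^0·+1^0·+1^-3 = +1.
(a,b)_41: α=4, u≡14; β=1, v≡31 (mod 41); (14|41)=-1, (31|41)=+1; sign (−1)^0·-1^1·+1^4 = -1.
(a,b)_2: α=-10, β=-8; u≡1, v≡5 (mod 8); ε(u)ε(v)=0·0, αω(v)=-10·1, βω(u)=-8·0; sum ≡ 0  ⇒  +1.
(17015745, 40549 / ℚ) ramifies at {23, 41}: a division algebra.

[23, 41]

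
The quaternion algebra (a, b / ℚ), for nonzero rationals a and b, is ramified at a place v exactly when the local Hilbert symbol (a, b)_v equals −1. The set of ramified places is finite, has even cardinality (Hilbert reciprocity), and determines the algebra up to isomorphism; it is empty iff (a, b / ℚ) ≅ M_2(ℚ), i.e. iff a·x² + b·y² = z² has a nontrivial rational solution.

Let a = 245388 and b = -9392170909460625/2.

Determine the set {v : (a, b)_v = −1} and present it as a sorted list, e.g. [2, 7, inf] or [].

[]

Mod squares: a ≡ 3, b ≡ -66. Check v ∈ {∞, 2, 3, 5, 11, 13}.
v=5: a=5^0·(≡3), b=5^4·(≡4) mod 5; (3|5)=-1, (4|5)=+1; (−1)^{0·4·2}·(-1)^4·(+1)^0 = +1.
v=11: a=11^2·(≡4), b=11^7·(≡3) mod 11; (4|11)=+1, (3|11)=+1; (−1)^{2·7·5}·(+1)^7·(+1)^2 = +1.
v=13: a=13^2·(≡9), b=13^4·(≡12) mod 13; (9|13)=+1, (12|13)=+1; (−1)^{2·4·6}·(+1)^4·(+1)^2 = +1.
v=2: v_2(a)=2, v_2(b)=-1; units ≡ 3, 7 (mod 8); ε·ε+αω+βω = 1·1+2·0+-1·1 ≡ 0  ⇒  (a,b)_2 = +1.
v=3: a=3^1·(≡1), b=3^3·(≡2) mod 3; (1|3)=+1, (2|3)=-1; (−1)^{1·3·1}·(+1)^3·(-1)^1 = +1.
v=∞: 3 > 0 and -66 < 0  ⇒  (a,b)_∞ = +1.
Every local symbol is +1, so the conic 3·x² + -66·y² = z² has ℚ_v-points for all v and hence a ℚ-point; (a, b / ℚ) ≅ M_2(ℚ).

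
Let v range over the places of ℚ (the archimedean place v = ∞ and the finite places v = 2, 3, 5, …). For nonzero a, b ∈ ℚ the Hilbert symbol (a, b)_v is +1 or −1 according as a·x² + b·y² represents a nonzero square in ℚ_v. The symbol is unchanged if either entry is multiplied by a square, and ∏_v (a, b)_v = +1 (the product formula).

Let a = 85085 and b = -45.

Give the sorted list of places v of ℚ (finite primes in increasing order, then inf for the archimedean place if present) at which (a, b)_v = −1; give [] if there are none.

[5, 11, 13, 17]

(a, b) ≡ (85085, -5) mod (ℚ^×)²; places V = {2, 3, 5, 7, 11, 13, 17, ∞}.
(a,b)_3: α=0, u≡2; β=2, v≡1 (mod 3); (2|3)=-1, (1|3)=+1; sign (−1)^0·-1^2·+1^0 = +1.
(a,b)_17: α=1, u≡7; β=0, v≡6 (mod 17); (7|17)=-1, (6|17)=-1; sign (−1)^0·-1^0·-1^1 = -1.
(a,b)_∞: sgn(85085)=+, sgn(-5)=−, so +1.
(a,b)_11: α=1, u≡2; β=0, v≡10 (mod 11); (2|11)=-1, (10|11)=-1; sign (−1)^0·-1^0·-1^1 = -1.
(a,b)_5: α=1, u≡2; β=1, v≡1 (mod 5); (2|5)=-1, (1|5)=+1; sign (−1)^0·-1^1·+1^1 = -1.
(a,b)_13: α=1, u≡6; β=0, v≡7 (mod 13); (6|13)=-1, (7|13)=-1; sign (−1)^0·-1^0·-1^1 = -1.
(a,b)_2: α=0, β=0; u≡5, v≡3 (mod 8); ε(u)ε(v)=0·1, αω(v)=0·1, βω(u)=0·1; sum ≡ 0  ⇒  +1.
(a,b)_7: α=1, u≡3; β=0, v≡4 (mod 7); (3|7)=-1, (4|7)=+1; sign (−1)^0·-1^0·+1^1 = +1.
(85085, -5 / ℚ) ramifies at {5, 11, 13, 17}: a division algebra.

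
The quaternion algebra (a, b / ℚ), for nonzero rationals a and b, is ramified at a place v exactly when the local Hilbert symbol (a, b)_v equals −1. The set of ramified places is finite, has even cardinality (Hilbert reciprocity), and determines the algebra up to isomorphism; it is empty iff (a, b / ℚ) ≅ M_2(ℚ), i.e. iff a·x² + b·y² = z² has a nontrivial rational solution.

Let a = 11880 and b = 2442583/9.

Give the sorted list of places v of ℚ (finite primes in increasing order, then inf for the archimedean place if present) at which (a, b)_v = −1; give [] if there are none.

[5, 11, 13, 29]

(a, b) ≡ (330, 2442583) mod (ℚ^×)²; places V = {2, 3, 5, 11, 13, 19, 29, 31, ∞}.
(a,b)_∞: sgn(330)=+, sgn(2442583)=+, so +1.
(a,b)_13: α=0, u≡11; β=1, v≡6 (mod 13); (11|13)=-1, (6|13)=-1; sign (−1)^0·-1^1·-1^0 = -1.
(a,b)_2: α=3, β=0; u≡5, v≡7 (mod 8); ε(u)ε(v)=0·1, αω(v)=3·0, βω(u)=0·1; sum ≡ 0  ⇒  +1.
(a,b)_31: α=0, u≡7; β=1, v≡30 (mod 31); (7|31)=+1, (30|31)=-1; sign (−1)^0·+1^1·-1^0 = +1.
(a,b)_19: α=0, u≡5; β=1, v≡13 (mod 19); (5|19)=+1, (13|19)=-1; sign (−1)^0·+1^1·-1^0 = +1.
(a,b)_5: α=1, u≡1; β=0, v≡2 (mod 5); (1|5)=+1, (2|5)=-1; sign (−1)^0·+1^0·-1^1 = -1.
(a,b)_3: α=3, u≡2; β=-2, v≡1 (mod 3); (2|3)=-1, (1|3)=+1; sign (−1)^0·-1^-2·+1^3 = +1.
(a,b)_11: α=1, u≡2; β=1, v≡2 (mod 11); (2|11)=-1, (2|11)=-1; sign (−1)^1·-1^1·-1^1 = -1.
(a,b)_29: α=0, u≡19; β=1, v≡27 (mod 29); (19|29)=-1, (27|29)=-1; sign (−1)^0·-1^1·-1^0 = -1.
Ram(330, 2442583) = {5, 11, 13, 29}; no ℚ_5-point on the conic.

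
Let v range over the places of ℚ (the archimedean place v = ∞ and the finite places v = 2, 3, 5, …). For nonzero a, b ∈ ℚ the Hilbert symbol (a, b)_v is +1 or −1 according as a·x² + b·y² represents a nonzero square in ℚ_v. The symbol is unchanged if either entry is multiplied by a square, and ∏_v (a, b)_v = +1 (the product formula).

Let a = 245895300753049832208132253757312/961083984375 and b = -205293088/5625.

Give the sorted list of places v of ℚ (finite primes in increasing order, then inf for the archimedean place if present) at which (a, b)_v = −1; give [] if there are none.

[3, 5, 7, 17, 19, 29]

Mod squares: a ≡ 746130, b ≡ -75922. Check v ∈ {∞, 2, 3, 5, 7, 11, 13, 17, 19, 29, 31, 37}.
v=19: a=19^1·(≡17), b=19^0·(≡12) mod 19; (17|19)=+1, (12|19)=-1; (−1)^{1·0·9}·(+1)^0·(-1)^1 = -1.
v=29: a=29^6·(≡21), b=29^1·(≡27) mod 29; (21|29)=-1, (27|29)=-1; (−1)^{6·1·14}·(-1)^1·(-1)^6 = -1.
v=2: v_2(a)=7, v_2(b)=5; units ≡ 1, 7 (mod 8); ε·ε+αω+βω = 0·1+7·0+5·0 ≡ 0  ⇒  (a,b)_2 = +1.
v=3: a=3^-9·(≡1), b=3^-2·(≡2) mod 3; (1|3)=+1, (2|3)=-1; (−1)^{-9·-2·1}·(+1)^-2·(-1)^-9 = -1.
v=7: a=7^1·(≡4), b=7^1·(≡2) mod 7; (4|7)=+1, (2|7)=+1; (−1)^{1·1·3}·(+1)^1·(+1)^1 = -1.
v=31: a=31^2·(≡21), b=31^0·(≡14) mod 31; (21|31)=-1, (14|31)=+1; (−1)^{2·0·15}·(-1)^0·(+1)^2 = +1.
v=37: a=37^2·(≡10), b=37^0·(≡6) mod 37; (10|37)=+1, (6|37)=-1; (−1)^{2·0·18}·(+1)^0·(-1)^2 = +1.
v=∞: 746130 > 0 and -75922 < 0  ⇒  (a,b)_∞ = +1.
v=11: a=11^3·(≡9), b=11^1·(≡8) mod 11; (9|11)=+1, (8|11)=-1; (−1)^{3·1·5}·(+1)^1·(-1)^3 = +1.
v=13: a=13^8·(≡8), b=13^2·(≡8) mod 13; (8|13)=-1, (8|13)=-1; (−1)^{8·2·6}·(-1)^2·(-1)^8 = +1.
v=5: a=5^-11·(≡4), b=5^-4·(≡3) mod 5; (4|5)=+1, (3|5)=-1; (−1)^{-11·-4·2}·(+1)^-4·(-1)^-11 = -1.
v=17: a=17^1·(≡9), b=17^1·(≡6) mod 17; (9|17)=+1, (6|17)=-1; (−1)^{1·1·8}·(+1)^1·(-1)^1 = -1.
(746130, -75922 / ℚ) ramifies at {3, 5, 7, 17, 19, 29}: a division algebra.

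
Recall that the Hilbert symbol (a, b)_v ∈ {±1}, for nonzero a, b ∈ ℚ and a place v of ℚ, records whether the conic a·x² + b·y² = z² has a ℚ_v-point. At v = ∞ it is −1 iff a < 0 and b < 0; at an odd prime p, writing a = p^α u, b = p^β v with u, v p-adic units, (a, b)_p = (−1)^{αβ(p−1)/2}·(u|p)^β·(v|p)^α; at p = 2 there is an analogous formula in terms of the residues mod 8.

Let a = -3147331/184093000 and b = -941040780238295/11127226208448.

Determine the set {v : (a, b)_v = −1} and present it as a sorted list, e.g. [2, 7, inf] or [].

Mod squares: a ≡ -2470, b ≡ -285. Check v ∈ {∞, 2, 3, 5, 7, 11, 13, 17, 19, 37}.
v=3: a=3^0·(≡2), b=3^-1·(≡1) mod 3; (2|3)=-1, (1|3)=+1; (−1)^{0·-1·1}·(-1)^-1·(+1)^0 = -1.
v=11: a=11^2·(≡5), b=11^4·(≡1) mod 11; (5|11)=+1, (1|11)=+1; (−1)^{2·4·5}·(+1)^4·(+1)^2 = +1.
v=13: a=13^-1·(≡11), b=13^0·(≡9) mod 13; (11|13)=-1, (9|13)=+1; (−1)^{-1·0·6}·(-1)^0·(+1)^-1 = +1.
v=17: a=17^-2·(≡10), b=17^-6·(≡15) mod 17; (10|17)=-1, (15|17)=+1; (−1)^{-2·-6·8}·(-1)^-6·(+1)^-2 = +1.
v=2: v_2(a)=-3, v_2(b)=-6; units ≡ 5, 3 (mod 8); ε·ε+αω+βω = 0·1+-3·1+-6·1 ≡ 1  ⇒  (a,b)_2 = -1.
v=5: a=5^-3·(≡1), b=5^1·(≡2) mod 5; (1|5)=+1, (2|5)=-1; (−1)^{-3·1·2}·(+1)^1·(-1)^-3 = -1.
v=∞: -2470 < 0 and -285 < 0  ⇒  (a,b)_∞ = -1.
v=19: a=19^1·(≡10), b=19^3·(≡7) mod 19; (10|19)=-1, (7|19)=+1; (−1)^{1·3·9}·(-1)^3·(+1)^1 = +1.
v=37: a=37^2·(≡10), b=37^4·(≡12) mod 37; (10|37)=+1, (12|37)=+1; (−1)^{2·4·18}·(+1)^4·(+1)^2 = +1.
v=7: a=7^-2·(≡1), b=7^-4·(≡4) mod 7; (1|7)=+1, (4|7)=+1; (−1)^{-2·-4·3}·(+1)^-4·(+1)^-2 = +1.
(-2470, -285 / ℚ) ramifies at {2, 3, 5, ∞}: a division algebra.

[2, 3, 5, inf]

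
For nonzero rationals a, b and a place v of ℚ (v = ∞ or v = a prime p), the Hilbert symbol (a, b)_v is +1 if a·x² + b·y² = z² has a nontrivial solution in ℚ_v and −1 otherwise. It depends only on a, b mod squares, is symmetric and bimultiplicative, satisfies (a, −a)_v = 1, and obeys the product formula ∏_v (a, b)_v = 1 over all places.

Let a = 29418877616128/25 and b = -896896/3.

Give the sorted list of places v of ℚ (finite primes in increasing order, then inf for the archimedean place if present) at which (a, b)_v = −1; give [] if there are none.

[2, 7, 11, 13]

Mod squares: a ≡ 7, b ≡ -858. Check v ∈ {∞, 2, 3, 5, 7, 11, 13}.
v=2: v_2(a)=22, v_2(b)=7; units ≡ 7, 3 (mod 8); ε·ε+αω+βω = 1·1+22·1+7·0 ≡ 1  ⇒  (a,b)_2 = -1.
v=11: a=11^2·(≡7), b=11^1·(≡6) mod 11; (7|11)=-1, (6|11)=-1; (−1)^{2·1·5}·(-1)^1·(-1)^2 = -1.
v=13: a=13^2·(≡8), b=13^1·(≡4) mod 13; (8|13)=-1, (4|13)=+1; (−1)^{2·1·6}·(-1)^1·(+1)^2 = -1.
v=7: a=7^3·(≡1), b=7^2·(≡5) mod 7; (1|7)=+1, (5|7)=-1; (−1)^{3·2·3}·(+1)^2·(-1)^3 = -1.
v=5: a=5^-2·(≡3), b=5^0·(≡3) mod 5; (3|5)=-1, (3|5)=-1; (−1)^{-2·0·2}·(-1)^0·(-1)^-2 = +1.
v=∞: 7 > 0 and -858 < 0  ⇒  (a,b)_∞ = +1.
v=3: a=3^0·(≡1), b=3^-1·(≡2) mod 3; (1|3)=+1, (2|3)=-1; (−1)^{0·-1·1}·(+1)^-1·(-1)^0 = +1.
|Ram(7, -858)| = 4, even; anisotropic at {2, 7, 11, 13}.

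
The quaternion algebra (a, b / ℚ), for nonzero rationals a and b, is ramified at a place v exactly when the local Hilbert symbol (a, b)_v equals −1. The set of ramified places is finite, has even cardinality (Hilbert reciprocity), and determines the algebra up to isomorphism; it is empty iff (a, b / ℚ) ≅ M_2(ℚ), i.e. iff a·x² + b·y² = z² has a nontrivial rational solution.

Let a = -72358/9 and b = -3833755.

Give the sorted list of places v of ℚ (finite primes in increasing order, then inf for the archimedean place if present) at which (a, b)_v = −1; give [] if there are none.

(a, b) ≡ (-598, -3833755) mod (ℚ^×)²; places V = {2, 3, 5, 11, 13, 17, 23, 37, 53, ∞}.
(a,b)_∞: sgn(-598)=−, sgn(-3833755)=−, so -1.
(a,b)_37: α=0, u≡18; β=1, v≡22 (mod 37); (18|37)=-1, (22|37)=-1; sign (−1)^0·-1^1·-1^0 = -1.
(a,b)_53: α=0, u≡28; β=1, v≡10 (mod 53); (28|53)=+1, (10|53)=+1; sign (−1)^0·+1^1·+1^0 = +1.
(a,b)_5: α=0, u≡3; β=1, v≡4 (mod 5); (3|5)=-1, (4|5)=+1; sign (−1)^0·-1^1·+1^0 = -1.
(a,b)_17: α=0, u≡5; β=1, v≡7 (mod 17); (5|17)=-1, (7|17)=-1; sign (−1)^0·-1^1·-1^0 = -1.
(a,b)_13: α=1, u≡7; β=0, v≡10 (mod 13); (7|13)=-1, (10|13)=+1; sign (−1)^0·-1^0·+1^1 = +1.
(a,b)_23: α=1, u≡21; β=1, v≡19 (mod 23); (21|23)=-1, (19|23)=-1; sign (−1)^1·-1^1·-1^1 = -1.
(a,b)_11: α=2, u≡2; β=0, v≡9 (mod 11); (2|11)=-1, (9|11)=+1; sign (−1)^0·-1^0·+1^2 = +1.
(a,b)_3: α=-2, u≡2; β=0, v≡2 (mod 3); (2|3)=-1, (2|3)=-1; sign (−1)^0·-1^0·-1^-2 = +1.
(a,b)_2: α=1, β=0; u≡5, v≡5 (mod 8); ε(u)ε(v)=0·0, αω(v)=1·1, βω(u)=0·1; sum ≡ 1  ⇒  -1.
|Ram(-598, -3833755)| = 6, even; anisotropic at {2, 5, 17, 23, 37, ∞}.

[2, 5, 17, 23, 37, inf]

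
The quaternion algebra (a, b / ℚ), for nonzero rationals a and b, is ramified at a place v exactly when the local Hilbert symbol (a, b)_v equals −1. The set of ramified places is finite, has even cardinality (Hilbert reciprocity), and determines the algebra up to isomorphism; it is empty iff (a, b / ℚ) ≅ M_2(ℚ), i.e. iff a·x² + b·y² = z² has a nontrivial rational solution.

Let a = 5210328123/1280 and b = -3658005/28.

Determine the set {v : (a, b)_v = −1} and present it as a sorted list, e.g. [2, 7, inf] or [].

(a, b) ≡ (488215, -16835) mod (ℚ^×)²; places V = {2, 3, 5, 7, 11, 13, 29, 37, ∞}.
(a,b)_29: α=1, u≡8; β=0, v≡3 (mod 29); (8|29)=-1, (3|29)=-1; sign (−1)^0·-1^0·-1^1 = -1.
(a,b)_13: α=1, u≡2; β=3, v≡6 (mod 13); (2|13)=-1, (6|13)=-1; sign (−1)^0·-1^3·-1^1 = +1.
(a,b)_7: α=3, u≡1; β=-1, v≡5 (mod 7); (1|7)=+1, (5|7)=-1; sign (−1)^1·+1^-1·-1^3 = +1.
(a,b)_2: α=-8, β=-2; u≡7, v≡5 (mod 8); ε(u)ε(v)=1·0, αω(v)=-8·1, βω(u)=-2·0; sum ≡ 0  ⇒  +1.
(a,b)_11: α=2, u≡10; β=0, v≡2 (mod 11); (10|11)=-1, (2|11)=-1; sign (−1)^0·-1^0·-1^2 = +1.
(a,b)_5: α=-1, u≡3; β=1, v≡3 (mod 5); (3|5)=-1, (3|5)=-1; sign (−1)^0·-1^1·-1^-1 = +1.
(a,b)_3: α=2, u≡1; β=2, v≡1 (mod 3); (1|3)=+1, (1|3)=+1; sign (−1)^0·+1^2·+1^2 = +1.
(a,b)_∞: sgn(488215)=+, sgn(-16835)=−, so +1.
(a,b)_37: α=1, u≡24; β=1, v≡33 (mod 37); (24|37)=-1, (33|37)=+1; sign (−1)^0·-1^1·+1^1 = -1.
Ram(488215, -16835) = {29, 37}; no ℚ_29-point on the conic.

[29, 37]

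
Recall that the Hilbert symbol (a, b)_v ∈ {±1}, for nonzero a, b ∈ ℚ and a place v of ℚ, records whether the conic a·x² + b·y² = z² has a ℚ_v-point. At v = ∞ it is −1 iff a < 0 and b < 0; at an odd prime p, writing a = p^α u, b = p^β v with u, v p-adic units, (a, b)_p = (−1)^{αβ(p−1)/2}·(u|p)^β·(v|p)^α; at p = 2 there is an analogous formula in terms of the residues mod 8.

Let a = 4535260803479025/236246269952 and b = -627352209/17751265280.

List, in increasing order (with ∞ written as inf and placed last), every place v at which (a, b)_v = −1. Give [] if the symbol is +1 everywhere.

(a, b) ≡ (38, -5) mod (ℚ^×)²; places V = {2, 3, 5, 7, 11, 19, 23, 41, ∞}.
(a,b)_41: α=2, u≡13; β=0, v≡18 (mod 41); (13|41)=-1, (18|41)=+1; sign (−1)^0·-1^0·+1^2 = +1.
(a,b)_∞: sgn(38)=+, sgn(-5)=−, so +1.
(a,b)_19: α=-1, u≡2; β=-2, v≡14 (mod 19); (2|19)=-1, (14|19)=-1; sign (−1)^0·-1^-2·-1^-1 = -1.
(a,b)_2: α=-21, β=-12; u≡3, v≡3 (mod 8); ε(u)ε(v)=1·1, αω(v)=-21·1, βω(u)=-12·1; sum ≡ 0  ⇒  +1.
(a,b)_23: α=6, u≡11; β=2, v≡2 (mod 23); (11|23)=-1, (2|23)=+1; sign (−1)^0·-1^2·+1^6 = +1.
(a,b)_11: α=-2, u≡5; β=4, v≡7 (mod 11); (5|11)=+1, (7|11)=-1; sign (−1)^0·+1^4·-1^-2 = +1.
(a,b)_5: α=2, u≡3; β=-1, v≡1 (mod 5); (3|5)=-1, (1|5)=+1; sign (−1)^0·-1^-1·+1^2 = -1.
(a,b)_3: α=6, u≡2; β=4, v≡1 (mod 3); (2|3)=-1, (1|3)=+1; sign (−1)^0·-1^4·+1^6 = +1.
(a,b)_7: α=-2, u≡6; β=-4, v≡1 (mod 7); (6|7)=-1, (1|7)=+1; sign (−1)^0·-1^-4·+1^-2 = +1.
(38, -5 / ℚ) ramifies at {5, 19}: a division algebra.

[5, 19]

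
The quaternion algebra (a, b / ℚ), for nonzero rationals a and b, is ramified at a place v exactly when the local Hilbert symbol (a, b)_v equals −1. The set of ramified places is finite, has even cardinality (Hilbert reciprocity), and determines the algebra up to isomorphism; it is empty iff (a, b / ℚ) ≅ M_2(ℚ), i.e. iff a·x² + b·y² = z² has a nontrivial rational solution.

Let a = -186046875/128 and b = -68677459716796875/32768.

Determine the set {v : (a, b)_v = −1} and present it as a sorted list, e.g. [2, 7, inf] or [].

(a, b) ≡ (-6, -70) mod (ℚ^×)²; places V = {2, 3, 5, 7, ∞}.
(a,b)_7: α=2, u≡1; β=3, v≡2 (mod 7); (1|7)=+1, (2|7)=+1; sign (−1)^0·+1^3·+1^2 = +1.
(a,b)_3: α=5, u≡1; β=8, v≡2 (mod 3); (1|3)=+1, (2|3)=-1; sign (−1)^0·+1^8·-1^5 = -1.
(a,b)_2: α=-7, β=-15; u≡5, v≡5 (mod 8); ε(u)ε(v)=0·0, αω(v)=-7·1, βω(u)=-15·1; sum ≡ 0  ⇒  +1.
(a,b)_∞: sgn(-6)=−, sgn(-70)=−, so -1.
(a,b)_5: α=6, u≡1; β=15, v≡4 (mod 5); (1|5)=+1, (4|5)=+1; sign (−1)^0·+1^15·+1^6 = +1.
(-6, -70 / ℚ) ramifies at {3, ∞}: a division algebra.

[3, inf]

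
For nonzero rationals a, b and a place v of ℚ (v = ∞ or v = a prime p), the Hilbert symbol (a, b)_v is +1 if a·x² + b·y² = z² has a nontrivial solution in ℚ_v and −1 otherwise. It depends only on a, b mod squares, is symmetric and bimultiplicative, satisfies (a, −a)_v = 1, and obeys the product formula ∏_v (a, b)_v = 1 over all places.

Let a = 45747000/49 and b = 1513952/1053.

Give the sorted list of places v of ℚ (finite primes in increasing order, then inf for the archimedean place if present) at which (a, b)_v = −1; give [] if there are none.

(a, b) ≡ (50830, 10166) mod (ℚ^×)²; places V = {2, 3, 5, 7, 11, 13, 17, 23, ∞}.
(a,b)_2: α=3, β=5; u≡7, v≡3 (mod 8); ε(u)ε(v)=1·1, αω(v)=3·1, βω(u)=5·0; sum ≡ 0  ⇒  +1.
(a,b)_3: α=2, u≡1; β=-4, v≡2 (mod 3); (1|3)=+1, (2|3)=-1; sign (−1)^0·+1^-4·-1^2 = +1.
(a,b)_23: α=1, u≡2; β=1, v≡5 (mod 23); (2|23)=+1, (5|23)=-1; sign (−1)^1·+1^1·-1^1 = +1.
(a,b)_5: α=3, u≡4; β=0, v≡4 (mod 5); (4|5)=+1, (4|5)=+1; sign (−1)^0·+1^0·+1^3 = +1.
(a,b)_13: α=1, u≡3; β=-1, v≡8 (mod 13); (3|13)=+1, (8|13)=-1; sign (−1)^0·+1^-1·-1^1 = -1.
(a,b)_11: α=0, u≡7; β=2, v≡2 (mod 11); (7|11)=-1, (2|11)=-1; sign (−1)^0·-1^2·-1^0 = +1.
(a,b)_∞: sgn(50830)=+, sgn(10166)=+, so +1.
(a,b)_7: α=-2, u≡5; β=0, v≡2 (mod 7); (5|7)=-1, (2|7)=+1; sign (−1)^0·-1^0·+1^-2 = +1.
(a,b)_17: α=1, u≡16; β=1, v≡7 (mod 17); (16|17)=+1, (7|17)=-1; sign (−1)^0·+1^1·-1^1 = -1.
(50830, 10166 / ℚ) ramifies at {13, 17}: a division algebra.

[13, 17]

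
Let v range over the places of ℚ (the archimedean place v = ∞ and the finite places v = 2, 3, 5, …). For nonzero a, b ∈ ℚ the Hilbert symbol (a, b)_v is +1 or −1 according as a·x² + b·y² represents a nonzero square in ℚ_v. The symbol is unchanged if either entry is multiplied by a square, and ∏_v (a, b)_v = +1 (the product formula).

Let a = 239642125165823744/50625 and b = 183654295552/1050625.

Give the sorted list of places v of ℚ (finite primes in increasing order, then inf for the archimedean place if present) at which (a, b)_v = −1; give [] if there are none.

[13, 17]

Mod squares: a ≡ 119, b ≡ 442. Check v ∈ {∞, 2, 3, 5, 7, 13, 17, 37, 41}.
v=∞: 119 > 0 and 442 > 0  ⇒  (a,b)_∞ = +1.
v=41: a=41^0·(≡8), b=41^-2·(≡1) mod 41; (8|41)=+1, (1|41)=+1; (−1)^{0·-2·20}·(+1)^-2·(+1)^0 = +1.
v=37: a=37^2·(≡17), b=37^0·(≡13) mod 37; (17|37)=-1, (13|37)=-1; (−1)^{2·0·18}·(-1)^0·(-1)^2 = +1.
v=2: v_2(a)=8, v_2(b)=11; units ≡ 7, 5 (mod 8); ε·ε+αω+βω = 1·0+8·1+11·0 ≡ 0  ⇒  (a,b)_2 = +1.
v=17: a=17^3·(≡6), b=17^1·(≡16) mod 17; (6|17)=-1, (16|17)=+1; (−1)^{3·1·8}·(-1)^1·(+1)^3 = -1.
v=7: a=7^7·(≡5), b=7^4·(≡1) mod 7; (5|7)=-1, (1|7)=+1; (−1)^{7·4·3}·(-1)^4·(+1)^7 = +1.
v=5: a=5^-4·(≡4), b=5^-4·(≡2) mod 5; (4|5)=+1, (2|5)=-1; (−1)^{-4·-4·2}·(+1)^-4·(-1)^-4 = +1.
v=13: a=13^2·(≡6), b=13^3·(≡11) mod 13; (6|13)=-1, (11|13)=-1; (−1)^{2·3·6}·(-1)^3·(-1)^2 = -1.
v=3: a=3^-4·(≡2), b=3^0·(≡1) mod 3; (2|3)=-1, (1|3)=+1; (−1)^{-4·0·1}·(-1)^0·(+1)^-4 = +1.
Ram(119, 442) = {13, 17}; no ℚ_13-point on the conic.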